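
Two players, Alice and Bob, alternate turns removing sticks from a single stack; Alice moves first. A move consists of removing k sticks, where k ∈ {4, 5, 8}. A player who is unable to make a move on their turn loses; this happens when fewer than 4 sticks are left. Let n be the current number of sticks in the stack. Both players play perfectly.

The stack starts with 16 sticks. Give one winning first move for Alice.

Work bottom-up. With no move the player to move loses. Otherwise the position is W if at least one move leads to an L position for the opponent, and L if every move leads to a W.
n=0: no move → L
n=1: no move → L
n=2: no move → L
n=3: no move → L
n=4: W (go to 0, an L position)
n=5: W (go to 1, an L position)
n=6: W (go to 2, an L position)
n=7: W (go to 3, an L position)
n=8: W (go to 3, an L position)
n=9: W (go to 1, an L position)
n=10: W (go to 2, an L position)
n=11: W (go to 3, an L position)
n=12: L (options 8(W), 7(W), 4(W) are all W)
n=13: L (options 9(W), 8(W), 5(W) are all W)
n=14: L (options 10(W), 9(W), 6(W) are all W)
n=15: L (options 11(W), 10(W), 7(W) are all W)
n=16: W (go to 12, an L position)
From 16, the L positions reachable in one move are: 12.

Remove 4, leaving 12.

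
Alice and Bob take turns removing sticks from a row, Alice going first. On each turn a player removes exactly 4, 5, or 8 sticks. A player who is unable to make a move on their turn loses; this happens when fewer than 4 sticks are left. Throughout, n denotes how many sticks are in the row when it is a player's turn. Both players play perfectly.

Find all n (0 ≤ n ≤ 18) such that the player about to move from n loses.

0, 1, 2, 3, 12, 13, 14, 15

Classify positions by backward induction: terminal positions (no move available) are L. From any other position, the mover wins iff some move reaches an L.
n=0: no move → L
n=1: no move → L
n=2: no move → L
n=3: no move → L
n=4: →0(L), so W
n=5: →1(L), so W
n=6: →2(L), so W
n=7: →3(L), so W
n=8: →3(L), so W
n=9: →1(L), so W
n=10: →2(L), so W
n=11: →3(L), so W
n=12: →8(W), 7(W), 4(W) — all W, so L
n=13: →9(W), 8(W), 5(W) — all W, so L
n=14: →10(W), 9(W), 6(W) — all W, so L
n=15: →11(W), 10(W), 7(W) — all W, so L
n=16: →12(L), so W
n=17: →13(L), so W
n=18: →14(L), so W
The losing starting values of n are exactly the entries labelled L in this table (8 of them).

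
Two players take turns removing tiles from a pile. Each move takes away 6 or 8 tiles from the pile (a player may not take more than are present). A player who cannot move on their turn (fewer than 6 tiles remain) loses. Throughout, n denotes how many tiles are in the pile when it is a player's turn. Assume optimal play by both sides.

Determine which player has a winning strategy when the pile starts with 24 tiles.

Build the W/L table. Terminal = L. A non-terminal position is W if it has a move to some L; otherwise it is L.
n=0: no move → L
n=1: no move → L
n=2: no move → L
n=3: no move → L
n=4: no move → L
n=5: no move → L
n=6: can move to 0, which is L ⇒ W
n=7: can move to 1, which is L ⇒ W
n=8: can move to 2, which is L ⇒ W
n=9: can move to 3, which is L ⇒ W
n=10: can move to 4, which is L ⇒ W
n=11: can move to 5, which is L ⇒ W
n=12: can move to 4, which is L ⇒ W
n=13: can move to 5, which is L ⇒ W
n=14: moves to 8(W), 6(W); every one is W ⇒ L
n=15: moves to 9(W), 7(W); every one is W ⇒ L
n=16: moves to 10(W), 8(W); every one is W ⇒ L
n=17: moves to 11(W), 9(W); every one is W ⇒ L
n=18: moves to 12(W), 10(W); every one is W ⇒ L
n=19: moves to 13(W), 11(W); every one is W ⇒ L
n=20: can move to 14, which is L ⇒ W
n=21: can move to 15, which is L ⇒ W
n=22: can move to 16, which is L ⇒ W
n=23: can move to 17, which is L ⇒ W
n=24: can move to 18, which is L ⇒ W
The starting position 24 is W: the player to move should remove 6, leaving 18, handing over an L position.

The first player wins.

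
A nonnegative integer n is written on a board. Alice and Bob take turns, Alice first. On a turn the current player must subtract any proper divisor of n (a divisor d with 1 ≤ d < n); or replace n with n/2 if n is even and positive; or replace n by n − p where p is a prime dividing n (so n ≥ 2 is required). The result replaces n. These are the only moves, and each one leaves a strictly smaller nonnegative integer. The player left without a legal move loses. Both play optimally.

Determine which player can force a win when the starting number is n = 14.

Bob wins.

Work bottom-up. With no move the player to move loses. Otherwise the position is W if at least one move leads to an L position for the opponent, and L if every move leads to a W.
n=0: no move → L
n=1: no move → L
n=2: reaches L-position 0 → W
n=3: reaches L-position 0 → W
n=4: only reaches 2(W), 3(W), all W → L
n=5: reaches L-position 0 → W
n=6: reaches L-position 4 → W
n=7: reaches L-position 0 → W
n=8: reaches L-position 4 → W
n=9: only reaches 6(W), 8(W), all W → L
n=10: reaches L-position 9 → W
n=11: reaches L-position 0 → W
n=12: reaches L-position 9 → W
n=13: reaches L-position 0 → W
n=14: only reaches 7(W), 12(W), 13(W), all W → L
The starting position 14 is L: whatever Alice does, the opponent receives a W position.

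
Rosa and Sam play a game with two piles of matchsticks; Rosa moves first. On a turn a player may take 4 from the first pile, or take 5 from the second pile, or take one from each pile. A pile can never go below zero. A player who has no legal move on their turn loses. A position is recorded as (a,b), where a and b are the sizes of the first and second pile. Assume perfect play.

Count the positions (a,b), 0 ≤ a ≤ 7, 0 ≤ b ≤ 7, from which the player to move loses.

Label each position W (a win for the player to move) or L (a loss). A position with no legal move is L; any other position is W exactly when some move reaches an L, and L when every move reaches a W.
Every move lowers a or b (never raises either), so fill the grid row by row in increasing a, and left to right within a row: each cell's successors are then already labelled.
      b=0  b=1  b=2  b=3  b=4  b=5  b=6  b=7
a=0:    L    L    L    L    L    W    W    W
a=1:    L    W    W    W    W    W    L    L
a=2:    L    W    L    L    L    W    L    W
a=3:    L    W    L    W    W    W    L    W
a=4:    W    W    W    W    W    L    L    W
a=5:    W    L    L    L    L    L    W    W
a=6:    W    L    W    W    W    W    W    L
a=7:    W    L    W    L    L    L    W    L
Cells with no legal move (terminal, hence L): (0,0), (0,1), (0,2), (0,3), (0,4), (1,0), (2,0), (3,0).
The remaining L cells, each justified by listing all of its moves:
(1,6): L (options (1,1)(W), (0,5)(W) are all W)
(1,7): L (options (1,2)(W), (0,6)(W) are all W)
(2,2): L (sole option (1,1)(W) is W)
(2,3): L (sole option (1,2)(W) is W)
(2,4): L (sole option (1,3)(W) is W)
(2,6): L (options (2,1)(W), (1,5)(W) are all W)
(3,2): L (sole option (2,1)(W) is W)
(3,6): L (options (3,1)(W), (2,5)(W) are all W)
(4,5): L (options (0,5)(W), (4,0)(W), (3,4)(W) are all W)
(4,6): L (options (0,6)(W), (4,1)(W), (3,5)(W) are all W)
(5,1): L (options (1,1)(W), (4,0)(W) are all W)
(5,2): L (options (1,2)(W), (4,1)(W) are all W)
(5,3): L (options (1,3)(W), (4,2)(W) are all W)
(5,4): L (options (1,4)(W), (4,3)(W) are all W)
(5,5): L (options (1,5)(W), (5,0)(W), (4,4)(W) are all W)
(6,1): L (options (2,1)(W), (5,0)(W) are all W)
(6,7): L (options (2,7)(W), (6,2)(W), (5,6)(W) are all W)
(7,1): L (options (3,1)(W), (6,0)(W) are all W)
(7,3): L (options (3,3)(W), (6,2)(W) are all W)
(7,4): L (options (3,4)(W), (6,3)(W) are all W)
(7,5): L (options (3,5)(W), (7,0)(W), (6,4)(W) are all W)
(7,7): L (options (3,7)(W), (7,2)(W), (6,6)(W) are all W)
Every other cell has at least one move into one of the L cells above, so it is W.
L cells per row: a=0: 5, a=1: 3, a=2: 5, a=3: 3, a=4: 2, a=5: 5, a=6: 2, a=7: 5; total 30.

30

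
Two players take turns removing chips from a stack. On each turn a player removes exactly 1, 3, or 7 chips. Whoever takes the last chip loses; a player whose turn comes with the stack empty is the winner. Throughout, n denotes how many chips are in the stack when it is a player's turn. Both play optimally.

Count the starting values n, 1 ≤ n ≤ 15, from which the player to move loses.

Classify positions by backward induction: terminal positions (no move available) are W. From any other position, the mover wins iff some move reaches an L.
n=0: no move; the opponent has just taken the last chip and therefore loses → W
n=1: L (sole option 0(W) is W)
n=2: W (go to 1, an L position)
n=3: L (options 2(W), 0(W) are all W)
n=4: W (go to 3, an L position)
n=5: L (options 4(W), 2(W) are all W)
n=6: W (go to 5, an L position)
n=7: L (options 6(W), 4(W), 0(W) are all W)
n=8: W (go to 7, an L position)
n=9: L (options 8(W), 6(W), 2(W) are all W)
n=10: W (go to 9, an L position)
n=11: L (options 10(W), 8(W), 4(W) are all W)
n=12: W (go to 11, an L position)
n=13: L (options 12(W), 10(W), 6(W) are all W)
n=14: W (go to 13, an L position)
n=15: L (options 14(W), 12(W), 8(W) are all W)
L entries with 1 ≤ n ≤ 15 (the range starts at n=1): n = 1, 3, 5, 7, 9, 11, 13, 15; that makes 8.

8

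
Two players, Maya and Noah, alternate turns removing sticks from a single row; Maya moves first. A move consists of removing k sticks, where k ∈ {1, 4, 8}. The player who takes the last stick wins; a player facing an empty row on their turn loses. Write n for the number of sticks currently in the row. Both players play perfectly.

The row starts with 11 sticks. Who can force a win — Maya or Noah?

Build the W/L table. Terminal = L. A non-terminal position is W if it has a move to some L; otherwise it is L.
n=0: no move → L
n=1: W (go to 0, an L position)
n=2: L (sole option 1(W) is W)
n=3: W (go to 2, an L position)
n=4: W (go to 0, an L position)
n=5: L (options 4(W), 1(W) are all W)
n=6: W (go to 5, an L position)
n=7: L (options 6(W), 3(W) are all W)
n=8: W (go to 7, an L position)
n=9: W (go to 5, an L position)
n=10: W (go to 2, an L position)
n=11: W (go to 7, an L position)
The starting position 11 is W: Maya should remove 4, leaving 7, handing over an L position.

Maya wins.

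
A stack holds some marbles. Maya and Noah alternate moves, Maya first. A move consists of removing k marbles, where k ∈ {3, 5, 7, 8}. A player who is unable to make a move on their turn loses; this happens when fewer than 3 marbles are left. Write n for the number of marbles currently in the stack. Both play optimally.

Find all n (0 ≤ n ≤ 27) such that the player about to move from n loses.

0, 1, 2, 11, 12, 13, 22, 23, 24

Work bottom-up. With no move the player to move loses. Otherwise the position is W if at least one move leads to an L position for the opponent, and L if every move leads to a W.
n=0: no move → L
n=1: no move → L
n=2: no move → L
n=3: W (go to 0, an L position)
n=4: W (go to 1, an L position)
n=5: W (go to 2, an L position)
n=6: W (go to 1, an L position)
n=7: W (go to 2, an L position)
n=8: W (go to 1, an L position)
n=9: W (go to 2, an L position)
n=10: W (go to 2, an L position)
n=11: L (options 8(W), 6(W), 4(W), 3(W) are all W)
n=12: L (options 9(W), 7(W), 5(W), 4(W) are all W)
n=13: L (options 10(W), 8(W), 6(W), 5(W) are all W)
n=14: W (go to 11, an L position)
n=15: W (go to 12, an L position)
n=16: W (go to 13, an L position)
n=17: W (go to 12, an L position)
n=18: W (go to 13, an L position)
n=19: W (go to 12, an L position)
n=20: W (go to 13, an L position)
n=21: W (go to 13, an L position)
n=22: L (options 19(W), 17(W), 15(W), 14(W) are all W)
n=23: L (options 20(W), 18(W), 16(W), 15(W) are all W)
n=24: L (options 21(W), 19(W), 17(W), 16(W) are all W)
n=25: W (go to 22, an L position)
n=26: W (go to 23, an L position)
n=27: W (go to 24, an L position)
The losing starting values of n are exactly the entries labelled L in this table (9 of them).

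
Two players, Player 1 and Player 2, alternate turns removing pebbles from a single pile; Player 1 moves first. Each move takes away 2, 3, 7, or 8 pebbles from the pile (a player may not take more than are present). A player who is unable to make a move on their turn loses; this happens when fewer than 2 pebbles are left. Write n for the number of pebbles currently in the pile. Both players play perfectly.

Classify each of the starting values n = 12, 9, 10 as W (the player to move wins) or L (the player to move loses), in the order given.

Label each position W (a win for the player to move) or L (a loss). A position with no legal move is L; any other position is W exactly when some move reaches an L, and L when every move reaches a W.
n=0: no move → L
n=1: no move → L
n=2: reaches L-position 0 → W
n=3: reaches L-position 1 → W
n=4: reaches L-position 1 → W
n=5: only reaches 3(W), 2(W), all W → L
n=6: only reaches 4(W), 3(W), all W → L
n=7: reaches L-position 5 → W
n=8: reaches L-position 6 → W
n=9: reaches L-position 6 → W
n=10: only reaches 8(W), 7(W), 3(W), 2(W), all W → L
n=11: only reaches 9(W), 8(W), 4(W), 3(W), all W → L
n=12: reaches L-position 10 → W

12: W, 9: W, 10: L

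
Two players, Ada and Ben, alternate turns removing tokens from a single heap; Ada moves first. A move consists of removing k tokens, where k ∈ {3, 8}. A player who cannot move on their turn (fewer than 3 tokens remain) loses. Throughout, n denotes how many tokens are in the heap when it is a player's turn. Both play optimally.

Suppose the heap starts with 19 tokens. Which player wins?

Build the W/L table. Terminal = L. A non-terminal position is W if it has a move to some L; otherwise it is L.
n=0: no move → L
n=1: no move → L
n=2: no move → L
n=3: can move to 0, which is L ⇒ W
n=4: can move to 1, which is L ⇒ W
n=5: can move to 2, which is L ⇒ W
n=6: the only move is to 3(W), a W ⇒ L
n=7: the only move is to 4(W), a W ⇒ L
n=8: can move to 0, which is L ⇒ W
n=9: can move to 6, which is L ⇒ W
n=10: can move to 7, which is L ⇒ W
n=11: moves to 8(W), 3(W); every one is W ⇒ L
n=12: moves to 9(W), 4(W); every one is W ⇒ L
n=13: moves to 10(W), 5(W); every one is W ⇒ L
n=14: can move to 11, which is L ⇒ W
n=15: can move to 12, which is L ⇒ W
n=16: can move to 13, which is L ⇒ W
n=17: moves to 14(W), 9(W); every one is W ⇒ L
n=18: moves to 15(W), 10(W); every one is W ⇒ L
n=19: can move to 11, which is L ⇒ W
From 19 Ada can remove 8, leaving 11, reaching an L position.

Ada wins.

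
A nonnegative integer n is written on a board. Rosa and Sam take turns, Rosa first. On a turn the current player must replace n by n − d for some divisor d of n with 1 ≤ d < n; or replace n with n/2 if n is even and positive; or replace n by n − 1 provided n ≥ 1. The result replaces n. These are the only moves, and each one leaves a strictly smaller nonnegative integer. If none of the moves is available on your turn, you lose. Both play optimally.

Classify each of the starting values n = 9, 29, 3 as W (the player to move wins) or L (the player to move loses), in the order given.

9: L, 29: L, 3: W

Build the W/L table. Terminal = L. A non-terminal position is W if it has a move to some L; otherwise it is L.
n=0: no move → L
n=1: →0(L), so W
n=2: →1(W) only, which is W, so L
n=3: →2(L), so W
n=4: →2(L), so W
n=5: →4(W) only, which is W, so L
n=6: →5(L), so W
n=7: →6(W) only, which is W, so L
n=8: →7(L), so W
n=9: →6(W), 8(W) — all W, so L
n=10: →5(L), so W
n=11: →10(W) only, which is W, so L
n=12: →9(L), so W
n=13: →12(W) only, which is W, so L
n=14: →7(L), so W
n=15: →10(W), 12(W), 14(W) — all W, so L
n=16: →15(L), so W
n=17: →16(W) only, which is W, so L
n=18: →9(L), so W
n=19: →18(W) only, which is W, so L
n=20: →15(L), so W
n=21: →14(W), 18(W), 20(W) — all W, so L
n=22: →11(L), so W
n=23: →22(W) only, which is W, so L
n=24: →21(L), so W
n=25: →20(W), 24(W) — all W, so L
n=26: →13(L), so W
n=27: →18(W), 24(W), 26(W) — all W, so L
n=28: →21(L), so W
n=29: →28(W) only, which is W, so L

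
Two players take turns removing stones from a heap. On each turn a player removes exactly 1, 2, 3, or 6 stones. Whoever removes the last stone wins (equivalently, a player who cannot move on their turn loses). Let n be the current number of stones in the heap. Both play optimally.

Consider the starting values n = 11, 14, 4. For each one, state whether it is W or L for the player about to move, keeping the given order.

11: W, 14: W, 4: L

Use the standard recursion: the mover loses at a terminal position; elsewhere, the mover wins exactly when some move hands the opponent an L position.
n=0: no move → L
n=1: →0(L), so W
n=2: →0(L), so W
n=3: →0(L), so W
n=4: →3(W), 2(W), 1(W) — all W, so L
n=5: →4(L), so W
n=6: →4(L), so W
n=7: →4(L), so W
n=8: →7(W), 6(W), 5(W), 2(W) — all W, so L
n=9: →8(L), so W
n=10: →8(L), so W
n=11: →8(L), so W
n=12: →11(W), 10(W), 9(W), 6(W) — all W, so L
n=13: →12(L), so W
n=14: →12(L), so W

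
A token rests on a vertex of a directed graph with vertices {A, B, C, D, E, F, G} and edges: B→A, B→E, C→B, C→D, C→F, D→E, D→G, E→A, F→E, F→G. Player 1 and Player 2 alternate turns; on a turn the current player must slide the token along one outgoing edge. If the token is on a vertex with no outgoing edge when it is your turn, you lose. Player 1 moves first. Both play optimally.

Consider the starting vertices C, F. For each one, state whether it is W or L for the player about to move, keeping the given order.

C: L, F: W

Build the W/L table. Terminal = L. A non-terminal position is W if it has a move to some L; otherwise it is L.
Every edge goes from a vertex to one that appears earlier in the order A, G, E, B, D, F, C, so processing vertices in that order labels each vertex after all of its successors.
A: no outgoing edge → L
G: no outgoing edge → L
E: reaches L-position A → W
B: reaches L-position A → W
D: reaches L-position G → W
F: reaches L-position G → W
C: only reaches F(W), D(W), B(W), all W → L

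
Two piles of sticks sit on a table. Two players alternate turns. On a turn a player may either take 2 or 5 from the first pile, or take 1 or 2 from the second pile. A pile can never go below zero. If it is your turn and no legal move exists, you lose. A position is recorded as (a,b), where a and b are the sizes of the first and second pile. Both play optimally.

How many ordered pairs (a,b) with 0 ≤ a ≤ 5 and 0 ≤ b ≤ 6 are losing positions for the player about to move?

Use the standard recursion: the mover loses at a terminal position; elsewhere, the mover wins exactly when some move hands the opponent an L position.
Every move lowers a or b (never raises either), so fill the grid row by row in increasing a, and left to right within a row: each cell's successors are then already labelled.
      b=0  b=1  b=2  b=3  b=4  b=5  b=6
a=0:    L    W    W    L    W    W    L
a=1:    L    W    W    L    W    W    L
a=2:    W    L    W    W    L    W    W
a=3:    W    L    W    W    L    W    W
a=4:    L    W    W    L    W    W    L
a=5:    W    W    L    W    W    L    W
Cells with no legal move (terminal, hence L): (0,0), (1,0).
The remaining L cells, each justified by listing all of its moves:
(0,3): only reaches (0,2)(W), (0,1)(W), all W → L
(0,6): only reaches (0,5)(W), (0,4)(W), all W → L
(1,3): only reaches (1,2)(W), (1,1)(W), all W → L
(1,6): only reaches (1,5)(W), (1,4)(W), all W → L
(2,1): only reaches (0,1)(W), (2,0)(W), all W → L
(2,4): only reaches (0,4)(W), (2,3)(W), (2,2)(W), all W → L
(3,1): only reaches (1,1)(W), (3,0)(W), all W → L
(3,4): only reaches (1,4)(W), (3,3)(W), (3,2)(W), all W → L
(4,0): only reaches (2,0)(W), which is W → L
(4,3): only reaches (2,3)(W), (4,2)(W), (4,1)(W), all W → L
(4,6): only reaches (2,6)(W), (4,5)(W), (4,4)(W), all W → L
(5,2): only reaches (3,2)(W), (0,2)(W), (5,1)(W), (5,0)(W), all W → L
(5,5): only reaches (3,5)(W), (0,5)(W), (5,4)(W), (5,3)(W), all W → L
Every other cell has at least one move into one of the L cells above, so it is W.
L cells per row: a=0: 3, a=1: 3, a=2: 2, a=3: 2, a=4: 3, a=5: 2; total 15.

15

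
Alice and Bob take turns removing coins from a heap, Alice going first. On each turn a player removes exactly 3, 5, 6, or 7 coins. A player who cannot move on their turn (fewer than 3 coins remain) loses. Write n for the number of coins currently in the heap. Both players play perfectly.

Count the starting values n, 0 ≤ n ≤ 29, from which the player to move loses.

9

Positions with no move are L. A position that does have a move is losing for the player to move precisely when every available move leads to a winning position for the opponent. Fill in the labels:
n=0: no move → L
n=1: no move → L
n=2: no move → L
n=3: W (go to 0, an L position)
n=4: W (go to 1, an L position)
n=5: W (go to 2, an L position)
n=6: W (go to 1, an L position)
n=7: W (go to 2, an L position)
n=8: W (go to 2, an L position)
n=9: W (go to 2, an L position)
n=10: L (options 7(W), 5(W), 4(W), 3(W) are all W)
n=11: L (options 8(W), 6(W), 5(W), 4(W) are all W)
n=12: L (options 9(W), 7(W), 6(W), 5(W) are all W)
n=13: W (go to 10, an L position)
n=14: W (go to 11, an L position)
n=15: W (go to 12, an L position)
n=16: W (go to 11, an L position)
n=17: W (go to 12, an L position)
n=18: W (go to 12, an L position)
n=19: W (go to 12, an L position)
n=20: L (options 17(W), 15(W), 14(W), 13(W) are all W)
n=21: L (options 18(W), 16(W), 15(W), 14(W) are all W)
n=22: L (options 19(W), 17(W), 16(W), 15(W) are all W)
n=23: W (go to 20, an L position)
n=24: W (go to 21, an L position)
n=25: W (go to 22, an L position)
n=26: W (go to 21, an L position)
n=27: W (go to 22, an L position)
n=28: W (go to 22, an L position)
n=29: W (go to 22, an L position)
L entries with 0 ≤ n ≤ 29: n = 0, 1, 2, 10, 11, 12, 20, 21, 22; that makes 9.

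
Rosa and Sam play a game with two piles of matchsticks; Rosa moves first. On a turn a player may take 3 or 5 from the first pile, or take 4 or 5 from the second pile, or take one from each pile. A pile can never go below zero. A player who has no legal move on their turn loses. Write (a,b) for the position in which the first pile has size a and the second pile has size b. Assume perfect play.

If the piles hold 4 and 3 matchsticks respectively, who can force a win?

Sam wins.

Classify positions by backward induction: terminal positions (no move available) are L. From any other position, the mover wins iff some move reaches an L.
No move ever increases a pile, so every position that can arise here has a ≤ 4 and b ≤ 3; it is enough to label the cells with 0 ≤ a ≤ 4 and 0 ≤ b ≤ 3.
Every move lowers a or b (never raises either), so fill the grid row by row in increasing a, and left to right within a row: each cell's successors are then already labelled.
      b=0  b=1  b=2  b=3
a=0:    L    L    L    L
a=1:    L    W    W    W
a=2:    L    W    L    L
a=3:    W    W    W    W
a=4:    W    L    L    L
Cells with no legal move (terminal, hence L): (0,0), (0,1), (0,2), (0,3), (1,0), (2,0).
The remaining L cells, each justified by listing all of its moves:
(2,2): the only move is to (1,1)(W), a W ⇒ L
(2,3): the only move is to (1,2)(W), a W ⇒ L
(4,1): moves to (1,1)(W), (3,0)(W); every one is W ⇒ L
(4,2): moves to (1,2)(W), (3,1)(W); every one is W ⇒ L
(4,3): moves to (1,3)(W), (3,2)(W); every one is W ⇒ L
Every other cell has at least one move into one of the L cells above, so it is W.
Every move from (4,3) reaches a W position, so the mover loses.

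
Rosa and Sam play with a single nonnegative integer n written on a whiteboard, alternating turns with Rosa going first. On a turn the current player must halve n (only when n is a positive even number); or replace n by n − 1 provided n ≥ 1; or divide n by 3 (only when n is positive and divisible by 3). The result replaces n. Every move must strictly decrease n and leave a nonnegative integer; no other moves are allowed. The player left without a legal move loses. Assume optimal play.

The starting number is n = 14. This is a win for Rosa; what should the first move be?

Use the standard recursion: the mover loses at a terminal position; elsewhere, the mover wins exactly when some move hands the opponent an L position.
n=0: no move → L
n=1: reaches L-position 0 → W
n=2: only reaches 1(W), which is W → L
n=3: reaches L-position 2 → W
n=4: reaches L-position 2 → W
n=5: only reaches 4(W), which is W → L
n=6: reaches L-position 2 → W
n=7: only reaches 6(W), which is W → L
n=8: reaches L-position 7 → W
n=9: only reaches 3(W), 8(W), all W → L
n=10: reaches L-position 5 → W
n=11: only reaches 10(W), which is W → L
n=12: reaches L-position 11 → W
n=13: only reaches 12(W), which is W → L
n=14: reaches L-position 7 → W
From 14, the L positions reachable in one move are: 7, 13. Any move reaching one of these is winning.

Move to 7.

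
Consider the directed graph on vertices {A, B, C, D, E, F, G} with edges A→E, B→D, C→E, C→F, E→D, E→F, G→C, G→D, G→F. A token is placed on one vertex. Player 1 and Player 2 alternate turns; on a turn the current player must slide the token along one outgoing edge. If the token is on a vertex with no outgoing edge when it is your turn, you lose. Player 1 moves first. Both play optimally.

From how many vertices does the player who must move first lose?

Use the standard recursion: the mover loses at a terminal position; elsewhere, the mover wins exactly when some move hands the opponent an L position.
Every edge goes from a vertex to one that appears earlier in the order F, D, E, C, A, G, B, so processing vertices in that order labels each vertex after all of its successors.
F: no outgoing edge → L
D: no outgoing edge → L
E: reaches L-position D → W
C: reaches L-position F → W
A: only reaches E(W), which is W → L
G: reaches L-position D → W
B: reaches L-position D → W
The L vertices are A, D, F; that is 3 in all.

3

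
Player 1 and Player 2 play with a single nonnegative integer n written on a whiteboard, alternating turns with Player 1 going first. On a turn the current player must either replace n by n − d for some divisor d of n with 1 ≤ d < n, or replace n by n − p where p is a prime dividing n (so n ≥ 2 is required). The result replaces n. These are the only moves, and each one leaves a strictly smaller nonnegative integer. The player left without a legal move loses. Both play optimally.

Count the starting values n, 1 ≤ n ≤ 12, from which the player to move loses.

3

Label each position W (a win for the player to move) or L (a loss). A position with no legal move is L; any other position is W exactly when some move reaches an L, and L when every move reaches a W.
n=0: no move → L
n=1: no move → L
n=2: →0(L), so W
n=3: →0(L), so W
n=4: →2(W), 3(W) — all W, so L
n=5: →0(L), so W
n=6: →4(L), so W
n=7: →0(L), so W
n=8: →4(L), so W
n=9: →6(W), 8(W) — all W, so L
n=10: →9(L), so W
n=11: →0(L), so W
n=12: →9(L), so W
L entries with 1 ≤ n ≤ 12 (n=0 is outside the asked range and is not counted): n = 1, 4, 9; that makes 3.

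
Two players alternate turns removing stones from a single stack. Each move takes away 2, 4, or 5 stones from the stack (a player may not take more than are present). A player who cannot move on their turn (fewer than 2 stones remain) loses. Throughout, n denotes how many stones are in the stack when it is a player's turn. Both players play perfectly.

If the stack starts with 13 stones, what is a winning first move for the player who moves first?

Compute win/loss labels from the base case upward. A position with no move is L. Any other position is W if it can reach an L in one move, else L.
n=0: no move → L
n=1: no move → L
n=2: reaches L-position 0 → W
n=3: reaches L-position 1 → W
n=4: reaches L-position 0 → W
n=5: reaches L-position 1 → W
n=6: reaches L-position 1 → W
n=7: only reaches 5(W), 3(W), 2(W), all W → L
n=8: only reaches 6(W), 4(W), 3(W), all W → L
n=9: reaches L-position 7 → W
n=10: reaches L-position 8 → W
n=11: reaches L-position 7 → W
n=12: reaches L-position 8 → W
n=13: reaches L-position 8 → W
From 13, the L positions reachable in one move are: 8.

Remove 5, leaving 8.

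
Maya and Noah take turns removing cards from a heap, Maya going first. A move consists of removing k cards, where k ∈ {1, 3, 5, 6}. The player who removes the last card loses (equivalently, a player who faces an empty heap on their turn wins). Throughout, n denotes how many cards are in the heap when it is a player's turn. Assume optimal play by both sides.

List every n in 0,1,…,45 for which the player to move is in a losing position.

Positions with no move are W. A position that does have a move is losing for the player to move precisely when every available move leads to a winning position for the opponent. Fill in the labels:
n=0: no move; the opponent has just taken the last card and therefore loses → W
n=1: only reaches 0(W), which is W → L
n=2: reaches L-position 1 → W
n=3: only reaches 2(W), 0(W), all W → L
n=4: reaches L-position 3 → W
n=5: only reaches 4(W), 2(W), 0(W), all W → L
n=6: reaches L-position 5 → W
n=7: reaches L-position 1 → W
n=8: reaches L-position 5 → W
n=9: reaches L-position 3 → W
n=10: reaches L-position 5 → W
n=11: reaches L-position 5 → W
n=12: only reaches 11(W), 9(W), 7(W), 6(W), all W → L
n=13: reaches L-position 12 → W
n=14: only reaches 13(W), 11(W), 9(W), 8(W), all W → L
n=15: reaches L-position 14 → W
n=16: only reaches 15(W), 13(W), 11(W), 10(W), all W → L
n=17: reaches L-position 16 → W
n=18: reaches L-position 12 → W
n=19: reaches L-position 16 → W
n=20: reaches L-position 14 → W
n=21: reaches L-position 16 → W
n=22: reaches L-position 16 → W
n=23: only reaches 22(W), 20(W), 18(W), 17(W), all W → L
n=24: reaches L-position 23 → W
n=25: only reaches 24(W), 22(W), 20(W), 19(W), all W → L
n=26: reaches L-position 25 → W
n=27: only reaches 26(W), 24(W), 22(W), 21(W), all W → L
n=28: reaches L-position 27 → W
n=29: reaches L-position 23 → W
n=30: reaches L-position 27 → W
n=31: reaches L-position 25 → W
n=32: reaches L-position 27 → W
n=33: reaches L-position 27 → W
n=34: only reaches 33(W), 31(W), 29(W), 28(W), all W → L
n=35: reaches L-position 34 → W
n=36: only reaches 35(W), 33(W), 31(W), 30(W), all W → L
n=37: reaches L-position 36 → W
n=38: only reaches 37(W), 35(W), 33(W), 32(W), all W → L
n=39: reaches L-position 38 → W
n=40: reaches L-position 34 → W
n=41: reaches L-position 38 → W
n=42: reaches L-position 36 → W
n=43: reaches L-position 38 → W
n=44: reaches L-position 38 → W
n=45: only reaches 44(W), 42(W), 40(W), 39(W), all W → L
Reading off the rows marked L gives the requested list; there are 13 such values of n.

1, 3, 5, 12, 14, 16, 23, 25, 27, 34, 36, 38, 45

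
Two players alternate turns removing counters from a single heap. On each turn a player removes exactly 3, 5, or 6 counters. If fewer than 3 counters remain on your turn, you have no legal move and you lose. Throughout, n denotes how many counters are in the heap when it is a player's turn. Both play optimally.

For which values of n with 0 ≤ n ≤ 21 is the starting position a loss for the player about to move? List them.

Compute win/loss labels from the base case upward. A position with no move is L. Any other position is W if it can reach an L in one move, else L.
n=0: no move → L
n=1: no move → L
n=2: no move → L
n=3: reaches L-position 0 → W
n=4: reaches L-position 1 → W
n=5: reaches L-position 2 → W
n=6: reaches L-position 1 → W
n=7: reaches L-position 2 → W
n=8: reaches L-position 2 → W
n=9: only reaches 6(W), 4(W), 3(W), all W → L
n=10: only reaches 7(W), 5(W), 4(W), all W → L
n=11: only reaches 8(W), 6(W), 5(W), all W → L
n=12: reaches L-position 9 → W
n=13: reaches L-position 10 → W
n=14: reaches L-position 11 → W
n=15: reaches L-position 10 → W
n=16: reaches L-position 11 → W
n=17: reaches L-position 11 → W
n=18: only reaches 15(W), 13(W), 12(W), all W → L
n=19: only reaches 16(W), 14(W), 13(W), all W → L
n=20: only reaches 17(W), 15(W), 14(W), all W → L
n=21: reaches L-position 18 → W
The losing starting values of n are exactly the entries labelled L in this table (9 of them).

0, 1, 2, 9, 10, 11, 18, 19, 20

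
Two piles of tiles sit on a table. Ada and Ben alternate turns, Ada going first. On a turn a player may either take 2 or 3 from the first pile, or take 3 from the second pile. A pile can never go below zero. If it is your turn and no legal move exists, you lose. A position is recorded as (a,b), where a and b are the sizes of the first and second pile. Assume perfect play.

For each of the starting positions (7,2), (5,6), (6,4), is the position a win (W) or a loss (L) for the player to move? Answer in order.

(7,2): W, (5,6): L, (6,4): W

Use the standard recursion: the mover loses at a terminal position; elsewhere, the mover wins exactly when some move hands the opponent an L position.
No move ever increases a pile, so every position that can arise here has a ≤ 7 and b ≤ 6; it is enough to label the cells with 0 ≤ a ≤ 7 and 0 ≤ b ≤ 6.
Every move lowers a or b (never raises either), so fill the grid row by row in increasing a, and left to right within a row: each cell's successors are then already labelled.
      b=0  b=1  b=2  b=3  b=4  b=5  b=6
a=0:    L    L    L    W    W    W    L
a=1:    L    L    L    W    W    W    L
a=2:    W    W    W    L    L    L    W
a=3:    W    W    W    L    L    L    W
a=4:    W    W    W    W    W    W    W
a=5:    L    L    L    W    W    W    L
a=6:    L    L    L    W    W    W    L
a=7:    W    W    W    L    L    L    W
Cells with no legal move (terminal, hence L): (0,0), (0,1), (0,2), (1,0), (1,1), (1,2).
The remaining L cells, each justified by listing all of its moves:
(0,6): L (sole option (0,3)(W) is W)
(1,6): L (sole option (1,3)(W) is W)
(2,3): L (options (0,3)(W), (2,0)(W) are all W)
(2,4): L (options (0,4)(W), (2,1)(W) are all W)
(2,5): L (options (0,5)(W), (2,2)(W) are all W)
(3,3): L (options (1,3)(W), (0,3)(W), (3,0)(W) are all W)
(3,4): L (options (1,4)(W), (0,4)(W), (3,1)(W) are all W)
(3,5): L (options (1,5)(W), (0,5)(W), (3,2)(W) are all W)
(5,0): L (options (3,0)(W), (2,0)(W) are all W)
(5,1): L (options (3,1)(W), (2,1)(W) are all W)
(5,2): L (options (3,2)(W), (2,2)(W) are all W)
(5,6): L (options (3,6)(W), (2,6)(W), (5,3)(W) are all W)
(6,0): L (options (4,0)(W), (3,0)(W) are all W)
(6,1): L (options (4,1)(W), (3,1)(W) are all W)
(6,2): L (options (4,2)(W), (3,2)(W) are all W)
(6,6): L (options (4,6)(W), (3,6)(W), (6,3)(W) are all W)
(7,3): L (options (5,3)(W), (4,3)(W), (7,0)(W) are all W)
(7,4): L (options (5,4)(W), (4,4)(W), (7,1)(W) are all W)
(7,5): L (options (5,5)(W), (4,5)(W), (7,2)(W) are all W)
Every other cell has at least one move into one of the L cells above, so it is W.
(7,2): the move to (5,2) reaches an L cell, so W
(5,6): one of the L cells justified above, so L
(6,4): the move to (3,4) reaches an L cell, so W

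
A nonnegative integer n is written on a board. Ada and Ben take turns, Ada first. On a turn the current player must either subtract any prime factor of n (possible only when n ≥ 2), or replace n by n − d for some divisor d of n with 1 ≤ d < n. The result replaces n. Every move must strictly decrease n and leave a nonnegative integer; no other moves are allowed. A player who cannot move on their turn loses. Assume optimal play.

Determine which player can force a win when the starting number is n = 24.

Build the W/L table. Terminal = L. A non-terminal position is W if it has a move to some L; otherwise it is L.
n=0: no move → L
n=1: no move → L
n=2: W (go to 0, an L position)
n=3: W (go to 0, an L position)
n=4: L (options 2(W), 3(W) are all W)
n=5: W (go to 0, an L position)
n=6: W (go to 4, an L position)
n=7: W (go to 0, an L position)
n=8: W (go to 4, an L position)
n=9: L (options 6(W), 8(W) are all W)
n=10: W (go to 9, an L position)
n=11: W (go to 0, an L position)
n=12: W (go to 9, an L position)
n=13: W (go to 0, an L position)
n=14: L (options 7(W), 12(W), 13(W) are all W)
n=15: W (go to 14, an L position)
n=16: W (go to 14, an L position)
n=17: W (go to 0, an L position)
n=18: W (go to 9, an L position)
n=19: W (go to 0, an L position)
n=20: L (options 10(W), 15(W), 16(W), 18(W), 19(W) are all W)
n=21: W (go to 14, an L position)
n=22: W (go to 20, an L position)
n=23: W (go to 0, an L position)
n=24: W (go to 20, an L position)
The starting position 24 is W: Ada should move to 20, handing over an L position.

Ada wins.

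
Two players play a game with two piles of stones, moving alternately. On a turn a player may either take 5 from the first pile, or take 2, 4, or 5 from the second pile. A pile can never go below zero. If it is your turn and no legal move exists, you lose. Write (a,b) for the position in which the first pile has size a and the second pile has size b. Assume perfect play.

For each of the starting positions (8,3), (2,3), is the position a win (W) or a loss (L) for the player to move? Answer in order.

Compute win/loss labels from the base case upward. A position with no move is L. Any other position is W if it can reach an L in one move, else L.
No move ever increases a pile, so every position that can arise here has a ≤ 8 and b ≤ 3; it is enough to label the cells with 0 ≤ a ≤ 8 and 0 ≤ b ≤ 3.
Every move lowers a or b (never raises either), so fill the grid row by row in increasing a, and left to right within a row: each cell's successors are then already labelled.
      b=0  b=1  b=2  b=3
a=0:    L    L    W    W
a=1:    L    L    W    W
a=2:    L    L    W    W
a=3:    L    L    W    W
a=4:    L    L    W    W
a=5:    W    W    L    L
a=6:    W    W    L    L
a=7:    W    W    L    L
a=8:    W    W    L    L
Cells with no legal move (terminal, hence L): (0,0), (0,1), (1,0), (1,1), (2,0), (2,1), (3,0), (3,1), (4,0), (4,1).
The remaining L cells, each justified by listing all of its moves:
(5,2): only reaches (0,2)(W), (5,0)(W), all W → L
(5,3): only reaches (0,3)(W), (5,1)(W), all W → L
(6,2): only reaches (1,2)(W), (6,0)(W), all W → L
(6,3): only reaches (1,3)(W), (6,1)(W), all W → L
(7,2): only reaches (2,2)(W), (7,0)(W), all W → L
(7,3): only reaches (2,3)(W), (7,1)(W), all W → L
(8,2): only reaches (3,2)(W), (8,0)(W), all W → L
(8,3): only reaches (3,3)(W), (8,1)(W), all W → L
Every other cell has at least one move into one of the L cells above, so it is W.
(8,3): one of the L cells justified above, so L
(2,3): the move to (2,1) reaches an L cell, so W

(8,3): L, (2,3): W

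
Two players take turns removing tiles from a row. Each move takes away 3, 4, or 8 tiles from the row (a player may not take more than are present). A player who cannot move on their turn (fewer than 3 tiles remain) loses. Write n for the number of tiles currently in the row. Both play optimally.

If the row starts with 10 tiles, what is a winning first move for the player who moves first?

Positions with no move are L. A position that does have a move is losing for the player to move precisely when every available move leads to a winning position for the opponent. Fill in the labels:
n=0: no move → L
n=1: no move → L
n=2: no move → L
n=3: reaches L-position 0 → W
n=4: reaches L-position 1 → W
n=5: reaches L-position 2 → W
n=6: reaches L-position 2 → W
n=7: only reaches 4(W), 3(W), all W → L
n=8: reaches L-position 0 → W
n=9: reaches L-position 1 → W
n=10: reaches L-position 7 → W
From 10, the L positions reachable in one move are: 7, 2. Any move reaching one of these is winning.

Remove 3, leaving 7.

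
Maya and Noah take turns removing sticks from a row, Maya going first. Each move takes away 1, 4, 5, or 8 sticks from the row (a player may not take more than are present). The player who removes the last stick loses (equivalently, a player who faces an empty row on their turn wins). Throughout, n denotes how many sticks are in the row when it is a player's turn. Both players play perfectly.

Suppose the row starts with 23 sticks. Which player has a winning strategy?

Compute win/loss labels from the base case upward. A position with no move is W. Any other position is W if it can reach an L in one move, else L.
n=0: no move; the opponent has just taken the last stick and therefore loses → W
n=1: →0(W) only, which is W, so L
n=2: →1(L), so W
n=3: →2(W) only, which is W, so L
n=4: →3(L), so W
n=5: →1(L), so W
n=6: →1(L), so W
n=7: →3(L), so W
n=8: →3(L), so W
n=9: →1(L), so W
n=10: →9(W), 6(W), 5(W), 2(W) — all W, so L
n=11: →10(L), so W
n=12: →11(W), 8(W), 7(W), 4(W) — all W, so L
n=13: →12(L), so W
n=14: →10(L), so W
n=15: →10(L), so W
n=16: →12(L), so W
n=17: →12(L), so W
n=18: →10(L), so W
n=19: →18(W), 15(W), 14(W), 11(W) — all W, so L
n=20: →19(L), so W
n=21: →20(W), 17(W), 16(W), 13(W) — all W, so L
n=22: →21(L), so W
n=23: →19(L), so W
The starting position 23 is W: Maya should remove 4, leaving 19, handing over an L position.

Maya wins.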